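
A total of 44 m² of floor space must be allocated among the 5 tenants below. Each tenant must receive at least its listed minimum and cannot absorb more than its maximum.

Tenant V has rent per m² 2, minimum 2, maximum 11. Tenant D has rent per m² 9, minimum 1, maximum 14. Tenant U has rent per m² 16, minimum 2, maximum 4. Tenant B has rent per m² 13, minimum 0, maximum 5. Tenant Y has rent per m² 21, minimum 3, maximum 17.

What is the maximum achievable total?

620

Meeting every minimum uses 2+1+2+0+3 = 8 m², leaving 36.
Highest rent per m² first: Tenant Y 21 > Tenant U 16 > Tenant B 13 > Tenant D 9 > Tenant V 2.
Tenant Y: +14 to 17 (cap) ; 22 left.
Give Tenant U 2 more to hit its cap of 4 ; 20 left.
Tenant B takes 5 more to reach its cap of 5 ; 15 left.
Give Tenant D 13 more to hit its cap of 14 ; 2 left.
Tenant V: +2 (room for 9) → 4. Pool exhausted.
Total = 2×4 + 9×14 + 16×4 + 13×5 + 21×17 = 620.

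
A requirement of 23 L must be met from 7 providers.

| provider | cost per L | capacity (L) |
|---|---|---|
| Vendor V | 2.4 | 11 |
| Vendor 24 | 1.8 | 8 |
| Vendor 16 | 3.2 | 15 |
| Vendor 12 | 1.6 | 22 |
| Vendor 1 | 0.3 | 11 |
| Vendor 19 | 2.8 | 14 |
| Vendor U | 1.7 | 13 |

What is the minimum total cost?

22.5

Fill from the cheapest provider first.
Vendor 1 (0.3): use full 11 — 12 L to go.
Vendor 12 at 1.6: take 12 of its 22 — requirement met.
Vendor U, Vendor 24, Vendor V, Vendor 19, Vendor 16: unused.
Cost = 11×0.3 + 12×1.6 = 22.5.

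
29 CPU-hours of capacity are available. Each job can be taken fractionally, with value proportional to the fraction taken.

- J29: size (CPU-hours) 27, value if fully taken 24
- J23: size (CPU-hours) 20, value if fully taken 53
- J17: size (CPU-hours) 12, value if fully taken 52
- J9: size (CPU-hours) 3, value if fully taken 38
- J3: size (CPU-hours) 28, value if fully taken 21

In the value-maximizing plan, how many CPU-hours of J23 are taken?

14

Sort by value density: J9 38/3≈12.7, J17 52/12≈4.33, J23 53/20≈2.65, J29 24/27≈0.889, J3 21/28≈0.75.
All 3 CPU-hours of J9 fit (value 38) → 26 remain.
Take all of J17 (12 CPU-hours, value 52) → 14 CPU-hours left.
Fill the last 14 CPU-hours with part of J23: 14/20 of it earns 37.1.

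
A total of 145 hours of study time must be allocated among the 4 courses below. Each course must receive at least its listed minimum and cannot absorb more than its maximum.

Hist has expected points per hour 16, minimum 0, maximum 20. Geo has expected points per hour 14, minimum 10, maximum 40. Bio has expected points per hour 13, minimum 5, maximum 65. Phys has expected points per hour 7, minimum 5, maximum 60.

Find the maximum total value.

1865

Meeting every minimum uses 0+10+5+5 = 20 hours, leaving 125.
Order the courses by expected points per hour: Hist 16 > Geo 14 > Bio 13 > Phys 7.
Give Hist 20 more to hit its cap of 20 ; 105 left.
Geo: +30 to 40 (cap) ; 75 left.
Give Bio 60 more to hit its cap of 65 ; 15 left.
Phys: +15 (room for 55) → 20. Pool exhausted.
Total = 16×20 + 14×40 + 13×65 + 7×20 = 1865.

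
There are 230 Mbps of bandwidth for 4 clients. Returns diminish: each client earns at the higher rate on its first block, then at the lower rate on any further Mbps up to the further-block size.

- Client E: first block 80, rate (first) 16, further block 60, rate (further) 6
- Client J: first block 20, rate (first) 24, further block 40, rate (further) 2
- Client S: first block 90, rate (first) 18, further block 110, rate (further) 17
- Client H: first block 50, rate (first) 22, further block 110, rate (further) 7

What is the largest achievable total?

4390

Treat each block as its own option and order by rate: Client J/tier1 24 > Client H/tier1 22 > Client S/tier1 18 > Client S/tier2 17 > Client E/tier1 16 > Client H/tier2 7 > Client E/tier2 6 > Client J/tier2 2.
Client J tier1 at 24: fill all 20 ; 210 left.
Fill Client H tier1 block (50 at 22) ; 160 left.
Client S/tier1 (18): +90 ; 70 left.
70 remain; put them into Client S tier2 at 17.
Total = 24×20 + 22×50 + 18×90 + 17×70 = 4390.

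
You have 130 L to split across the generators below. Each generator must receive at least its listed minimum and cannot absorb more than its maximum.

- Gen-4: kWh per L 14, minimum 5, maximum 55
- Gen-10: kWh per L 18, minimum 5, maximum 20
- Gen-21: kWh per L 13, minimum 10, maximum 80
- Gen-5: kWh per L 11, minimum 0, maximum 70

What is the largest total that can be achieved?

1845

Meeting every minimum uses 5+5+10+0 = 20 L, leaving 110.
Rank by kWh per L: Gen-10 18 > Gen-4 14 > Gen-21 13 > Gen-5 11.
Gen-10 takes 15 more to reach its cap of 20 → 95 left.
Give Gen-4 50 more to hit its cap of 55 → 45 left.
Gen-21: +45 (room for 70) → 55. Pool exhausted.
Total = 14×55 + 18×20 + 13×55 = 1845.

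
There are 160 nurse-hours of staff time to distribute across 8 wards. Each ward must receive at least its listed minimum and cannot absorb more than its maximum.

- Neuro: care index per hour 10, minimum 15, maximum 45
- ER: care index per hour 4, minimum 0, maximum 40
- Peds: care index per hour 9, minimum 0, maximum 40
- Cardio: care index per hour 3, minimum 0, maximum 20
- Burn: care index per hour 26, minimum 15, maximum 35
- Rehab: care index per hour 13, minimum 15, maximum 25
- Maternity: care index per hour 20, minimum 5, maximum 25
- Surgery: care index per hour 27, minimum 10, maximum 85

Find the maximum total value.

Meeting every minimum uses 15+0+0+0+15+15+5+10 = 60 nurse-hours, leaving 100.
Rank by care index per hour: Surgery 27 > Burn 26 > Maternity 20 > Rehab 13 > Neuro 10 > Peds 9 > ER 4 > Cardio 3.
Surgery: +75 to 85 (cap) — 25 left.
Burn takes 20 more to reach its cap of 35 — 5 left.
Only 5 left; Maternity takes them to reach 10.
Total = 10×15 + 26×35 + 13×15 + 20×10 + 27×85 = 3750.

3750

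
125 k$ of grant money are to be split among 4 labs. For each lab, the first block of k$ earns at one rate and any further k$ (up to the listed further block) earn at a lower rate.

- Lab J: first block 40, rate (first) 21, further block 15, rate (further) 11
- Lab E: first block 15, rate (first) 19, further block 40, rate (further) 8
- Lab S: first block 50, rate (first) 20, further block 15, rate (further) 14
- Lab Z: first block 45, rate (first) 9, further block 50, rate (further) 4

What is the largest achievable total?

2390

Treat each block as its own option and order by rate: Lab J/T1 21 > Lab S/T1 20 > Lab E/T1 19 > Lab S/T2 14 > Lab J/T2 11 > Lab Z/T1 9 > Lab E/T2 8 > Lab Z/T2 4.
Fill Lab J T1 block (40 at 21) ; 85 left.
Lab S T1 at 20: fill all 50 ; 35 left.
Fill Lab E T1 block (15 at 19) ; 20 left.
Lab S/T2 (14): +15 ; 5 left.
5 remain; put them into Lab J T2 at 11.
Total = 21×40 + 20×50 + 19×15 + 14×15 + 11×5 = 2390.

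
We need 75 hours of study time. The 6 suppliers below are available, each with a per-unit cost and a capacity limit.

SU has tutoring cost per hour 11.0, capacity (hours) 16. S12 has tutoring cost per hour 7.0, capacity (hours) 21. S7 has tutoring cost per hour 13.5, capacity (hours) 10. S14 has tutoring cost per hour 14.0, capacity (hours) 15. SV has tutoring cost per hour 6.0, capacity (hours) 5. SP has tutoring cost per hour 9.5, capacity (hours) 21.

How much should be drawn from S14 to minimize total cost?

2

Fill from the cheapest supplier first.
Take 5 from SV at 6.0 ; need 70 more.
Take 21 from S12 at 7.0 ; need 49 more.
SP (9.5): use full 21 ; 28 hours to go.
Take 16 from SU at 11.0 ; need 12 more.
S7 at 13.5: take all 10 hours ; 2 still needed.
Take 2 from S14 at 14.0 to finish.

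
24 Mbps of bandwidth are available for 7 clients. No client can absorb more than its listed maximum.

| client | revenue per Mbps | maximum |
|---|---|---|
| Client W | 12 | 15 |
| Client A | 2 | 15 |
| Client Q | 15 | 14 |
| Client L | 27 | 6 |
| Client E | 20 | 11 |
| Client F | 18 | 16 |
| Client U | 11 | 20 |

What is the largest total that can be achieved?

Rank by revenue per Mbps: Client L 27 > Client E 20 > Client F 18 > Client Q 15 > Client W 12 > Client U 11 > Client A 2.
Client L takes 6 to reach its cap of 6 ; 18 left.
Client E takes 11 to reach its cap of 11 ; 7 left.
Client F: +7 (room for 16) → 7. Pool exhausted.
Total = 27×6 + 20×11 + 18×7 = 508.

508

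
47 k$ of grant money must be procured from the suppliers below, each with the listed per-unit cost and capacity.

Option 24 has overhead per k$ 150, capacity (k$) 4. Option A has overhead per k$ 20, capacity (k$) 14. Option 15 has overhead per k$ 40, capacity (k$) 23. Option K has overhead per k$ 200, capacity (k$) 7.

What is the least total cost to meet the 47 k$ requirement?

3000

Use suppliers in increasing cost order.
Take 14 from Option A at 20 — need 33 more.
Option 15 at 40: take all 23 k$ — 10 still needed.
Option 24 at 150: take all 4 k$ — 6 still needed.
Option K (200): take the remaining 6 — done.
Cost = 14×20 + 23×40 + 4×150 + 6×200 = 3000.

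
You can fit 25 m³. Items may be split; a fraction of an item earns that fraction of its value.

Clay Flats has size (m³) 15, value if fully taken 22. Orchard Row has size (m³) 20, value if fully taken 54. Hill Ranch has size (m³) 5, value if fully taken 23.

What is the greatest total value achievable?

77

Sort by value density: Hill Ranch 23/5≈4.6, Orchard Row 54/20≈2.7, Clay Flats 22/15≈1.47.
Take all of Hill Ranch (5 m³, value 23) → 20 m³ left.
Orchard Row: take in full, 20 m³ for value 54 → 0 left.
Total value = 77.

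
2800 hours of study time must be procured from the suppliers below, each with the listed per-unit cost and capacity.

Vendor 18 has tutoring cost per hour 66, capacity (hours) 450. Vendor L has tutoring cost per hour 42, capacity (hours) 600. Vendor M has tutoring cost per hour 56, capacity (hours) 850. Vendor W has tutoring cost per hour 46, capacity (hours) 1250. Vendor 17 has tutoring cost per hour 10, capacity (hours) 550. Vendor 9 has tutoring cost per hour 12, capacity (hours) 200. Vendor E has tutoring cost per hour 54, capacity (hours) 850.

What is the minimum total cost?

101400

Use suppliers in increasing cost order.
Vendor 17 at 10: take all 550 hours → 2250 still needed.
Vendor 9 at 12: take all 200 hours → 2050 still needed.
Vendor L at 42: take all 600 hours → 1450 still needed.
Take 1250 from Vendor W at 46 → need 200 more.
Take 200 from Vendor E at 54 to finish.
Vendor M, Vendor 18: unused.
Cost = 550×10 + 200×12 + 600×42 + 1250×46 + 200×54 = 101400.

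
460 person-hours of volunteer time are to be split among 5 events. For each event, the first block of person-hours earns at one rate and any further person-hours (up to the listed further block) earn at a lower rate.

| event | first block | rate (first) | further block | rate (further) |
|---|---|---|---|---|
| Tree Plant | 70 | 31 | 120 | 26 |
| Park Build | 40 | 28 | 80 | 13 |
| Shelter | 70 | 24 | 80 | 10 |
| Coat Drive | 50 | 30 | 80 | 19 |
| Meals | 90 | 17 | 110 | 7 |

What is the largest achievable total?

11620

Rank every tier by rate: Tree Plant/tier1 31 > Coat Drive/tier1 30 > Park Build/tier1 28 > Tree Plant/tier2 26 > Shelter/tier1 24 > Coat Drive/tier2 19 > Meals/tier1 17 > Park Build/tier2 13 > Shelter/tier2 10 > Meals/tier2 7.
Fill Tree Plant tier1 block (70 at 31) ; 390 left.
Fill Coat Drive tier1 block (50 at 30) ; 340 left.
Park Build/tier1 (28): +40 ; 300 left.
Tree Plant/tier2 (26): +120 ; 180 left.
Shelter/tier1 (24): +70 ; 110 left.
Fill Coat Drive tier2 block (80 at 19) ; 30 left.
Meals/tier1: +30 of 90 at 17; pool empty.
Total = 31×70 + 30×50 + 28×40 + 26×120 + 24×70 + 19×80 + 17×30 = 11620.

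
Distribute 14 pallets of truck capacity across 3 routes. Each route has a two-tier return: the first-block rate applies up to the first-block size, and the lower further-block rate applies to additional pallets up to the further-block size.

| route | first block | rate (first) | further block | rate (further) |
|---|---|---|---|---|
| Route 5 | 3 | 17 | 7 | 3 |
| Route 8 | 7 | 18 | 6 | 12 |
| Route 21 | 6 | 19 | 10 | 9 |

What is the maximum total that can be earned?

257

Rank every tier by rate: Route 21/first 19 > Route 8/first 18 > Route 5/first 17 > Route 8/second 12 > Route 21/second 9 > Route 5/second 3.
Route 21/first (19): +6 → 8 left.
Route 8/first (18): +7 → 1 left.
Route 5/first: +1 of 3 at 17; pool empty.
Total = 19×6 + 18×7 + 17×1 = 257.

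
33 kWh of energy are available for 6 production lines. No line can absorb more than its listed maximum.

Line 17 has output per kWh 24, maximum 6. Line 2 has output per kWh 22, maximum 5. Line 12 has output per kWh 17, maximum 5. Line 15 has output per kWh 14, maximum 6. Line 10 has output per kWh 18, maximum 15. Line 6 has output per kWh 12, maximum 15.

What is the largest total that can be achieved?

Highest output per kWh first: Line 17 24 > Line 2 22 > Line 10 18 > Line 12 17 > Line 15 14 > Line 6 12.
Give Line 17 6 to hit its cap of 6 ; 27 left.
Line 2: +5 to 5 (cap) ; 22 left.
Line 10: +15 to 15 (cap) ; 7 left.
Line 12: +5 to 5 (cap) ; 2 left.
Line 15: +2 (room for 6) → 2. Pool exhausted.
Total = 24×6 + 22×5 + 17×5 + 14×2 + 18×15 = 637.

637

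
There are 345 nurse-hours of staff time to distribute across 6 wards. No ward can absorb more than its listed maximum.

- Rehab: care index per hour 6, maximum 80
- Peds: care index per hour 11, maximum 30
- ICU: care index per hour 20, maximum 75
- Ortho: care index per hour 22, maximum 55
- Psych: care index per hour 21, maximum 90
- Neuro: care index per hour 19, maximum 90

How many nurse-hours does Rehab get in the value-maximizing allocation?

Order the wards by care index per hour: Ortho 22 > Psych 21 > ICU 20 > Neuro 19 > Peds 11 > Rehab 6.
Ortho: +55 to 55 (cap) → 290 left.
Give Psych 90 to hit its cap of 90 → 200 left.
Give ICU 75 to hit its cap of 75 → 125 left.
Neuro takes 90 to reach its cap of 90 → 35 left.
Give Peds 30 to hit its cap of 30 → 5 left.
Rehab has room for 80 but only 5 remain, so it gets 5.

5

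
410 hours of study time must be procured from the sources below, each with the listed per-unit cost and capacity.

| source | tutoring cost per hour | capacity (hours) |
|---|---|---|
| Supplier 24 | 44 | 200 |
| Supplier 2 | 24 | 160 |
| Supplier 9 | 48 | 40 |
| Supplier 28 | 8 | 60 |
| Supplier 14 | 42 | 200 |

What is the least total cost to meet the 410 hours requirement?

12300

Fill from the cheapest source first.
Supplier 28 (8): use full 60 — 350 hours to go.
Supplier 2 at 24: take all 160 hours — 190 still needed.
Take 190 from Supplier 14 at 42 to finish.
Supplier 24, Supplier 9: unused.
Cost = 60×8 + 160×24 + 190×42 = 12300.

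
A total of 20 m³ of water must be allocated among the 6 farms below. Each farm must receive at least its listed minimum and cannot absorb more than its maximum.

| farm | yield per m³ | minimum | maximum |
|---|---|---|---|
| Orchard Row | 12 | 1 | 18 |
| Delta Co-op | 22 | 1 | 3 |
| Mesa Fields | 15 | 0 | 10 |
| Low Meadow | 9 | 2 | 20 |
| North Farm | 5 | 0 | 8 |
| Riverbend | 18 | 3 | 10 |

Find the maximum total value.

Meeting every minimum uses 1+1+0+2+0+3 = 7 m³, leaving 13.
Rank by yield per m³: Delta Co-op 22 > Riverbend 18 > Mesa Fields 15 > Orchard Row 12 > Low Meadow 9 > North Farm 5.
Delta Co-op takes 2 more to reach its cap of 3 — 11 left.
Give Riverbend 7 more to hit its cap of 10 — 4 left.
Mesa Fields has room for 10 more but only 4 remain, so it gets 4.
Total = 12×1 + 22×3 + 15×4 + 9×2 + 18×10 = 336.

336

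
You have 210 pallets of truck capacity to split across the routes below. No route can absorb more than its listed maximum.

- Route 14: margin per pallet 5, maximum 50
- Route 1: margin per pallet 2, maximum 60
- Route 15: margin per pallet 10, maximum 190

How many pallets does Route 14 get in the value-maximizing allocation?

20

Rank by margin per pallet: Route 15 10 > Route 14 5 > Route 1 2.
Route 15: +190 to 190 (cap) — 20 left.
Route 14 has room for 50 but only 20 remain, so it gets 20.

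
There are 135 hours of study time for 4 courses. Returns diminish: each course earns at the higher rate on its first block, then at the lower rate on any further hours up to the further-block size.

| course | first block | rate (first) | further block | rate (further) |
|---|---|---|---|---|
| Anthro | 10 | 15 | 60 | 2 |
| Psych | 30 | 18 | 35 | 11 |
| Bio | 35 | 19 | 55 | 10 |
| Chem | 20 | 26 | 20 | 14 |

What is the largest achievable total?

2375

Treat each block as its own option and order by rate: Chem/tier1 26 > Bio/tier1 19 > Psych/tier1 18 > Anthro/tier1 15 > Chem/tier2 14 > Psych/tier2 11 > Bio/tier2 10 > Anthro/tier2 2.
Fill Chem tier1 block (20 at 26) → 115 left.
Bio/tier1 (19): +35 → 80 left.
Fill Psych tier1 block (30 at 18) → 50 left.
Anthro tier1 at 15: fill all 10 → 40 left.
Chem/tier2 (14): +20 → 20 left.
Psych/tier2: +20 of 35 at 11; pool empty.
Total = 26×20 + 19×35 + 18×30 + 15×10 + 14×20 + 11×20 = 2375.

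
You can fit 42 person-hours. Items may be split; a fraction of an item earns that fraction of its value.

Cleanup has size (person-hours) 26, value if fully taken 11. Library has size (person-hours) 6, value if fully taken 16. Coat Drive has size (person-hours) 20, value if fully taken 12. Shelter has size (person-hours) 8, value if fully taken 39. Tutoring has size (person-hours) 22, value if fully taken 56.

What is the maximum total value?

Sort by value density: Shelter 39/8≈4.88, Library 16/6≈2.67, Tutoring 56/22≈2.55, Coat Drive 12/20≈0.6, Cleanup 11/26≈0.423.
All 8 person-hours of Shelter fit (value 39) — 34 remain.
All 6 person-hours of Library fit (value 16) — 28 remain.
All 22 person-hours of Tutoring fit (value 56) — 6 remain.
Only 6 person-hours remain; take 6/20 of Coat Drive for value 12×6/20 = 3.6.
Total value = 114.6.

114.6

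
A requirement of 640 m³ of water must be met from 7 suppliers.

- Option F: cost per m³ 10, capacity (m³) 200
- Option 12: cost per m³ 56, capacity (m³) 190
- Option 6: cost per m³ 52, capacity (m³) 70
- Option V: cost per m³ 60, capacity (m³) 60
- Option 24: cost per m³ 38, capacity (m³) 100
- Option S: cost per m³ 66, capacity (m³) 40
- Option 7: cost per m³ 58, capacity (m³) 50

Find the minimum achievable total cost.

Use suppliers in increasing cost order.
Option F (10): use full 200 — 440 m³ to go.
Option 24 at 38: take all 100 m³ — 340 still needed.
Take 70 from Option 6 at 52 — need 270 more.
Take 190 from Option 12 at 56 — need 80 more.
Option 7 at 58: take all 50 m³ — 30 still needed.
Option V (60): take the remaining 30 — done.
Option S: unused.
Cost = 200×10 + 100×38 + 70×52 + 190×56 + 50×58 + 30×60 = 24780.

24780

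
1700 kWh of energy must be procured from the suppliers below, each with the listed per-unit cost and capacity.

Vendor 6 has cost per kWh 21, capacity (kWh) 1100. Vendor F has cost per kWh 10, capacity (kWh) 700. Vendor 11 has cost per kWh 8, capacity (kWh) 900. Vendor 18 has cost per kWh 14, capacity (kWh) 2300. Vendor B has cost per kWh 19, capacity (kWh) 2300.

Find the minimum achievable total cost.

Use suppliers in increasing cost order.
Vendor 11 (8): use full 900 — 800 kWh to go.
Take 700 from Vendor F at 10 — need 100 more.
Vendor 18 (14): take the remaining 100 — done.
Vendor B, Vendor 6: unused.
Cost = 900×8 + 700×10 + 100×14 = 15600.

15600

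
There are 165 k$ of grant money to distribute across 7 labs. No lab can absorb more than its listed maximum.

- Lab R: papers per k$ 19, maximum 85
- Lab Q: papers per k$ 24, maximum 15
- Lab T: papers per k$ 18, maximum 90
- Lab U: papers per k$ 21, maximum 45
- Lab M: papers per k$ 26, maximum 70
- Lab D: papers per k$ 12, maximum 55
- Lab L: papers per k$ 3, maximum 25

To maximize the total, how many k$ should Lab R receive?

35

Highest papers per k$ first: Lab M 26 > Lab Q 24 > Lab U 21 > Lab R 19 > Lab T 18 > Lab D 12 > Lab L 3.
Lab M: +70 to 70 (cap) ; 95 left.
Lab Q: +15 to 15 (cap) ; 80 left.
Lab U: +45 to 45 (cap) ; 35 left.
Lab R: +35 (room for 85) → 35. Pool exhausted.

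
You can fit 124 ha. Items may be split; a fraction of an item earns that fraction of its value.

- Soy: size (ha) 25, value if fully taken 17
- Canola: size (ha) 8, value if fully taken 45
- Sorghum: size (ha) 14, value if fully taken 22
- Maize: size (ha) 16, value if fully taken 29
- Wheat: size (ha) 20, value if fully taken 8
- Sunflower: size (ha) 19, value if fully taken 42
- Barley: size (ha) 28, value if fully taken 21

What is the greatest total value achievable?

Rank by value-to-size ratio: Canola 45/8≈5.62, Sunflower 42/19≈2.21, Maize 29/16≈1.81, Sorghum 22/14≈1.57, Barley 21/28≈0.75, Soy 17/25≈0.68, Wheat 8/20≈0.4.
Take all of Canola (8 ha, value 45) — 116 ha left.
Sunflower: take in full, 19 ha for value 42 — 97 left.
All 16 ha of Maize fit (value 29) — 81 remain.
Take all of Sorghum (14 ha, value 22) — 67 ha left.
All 28 ha of Barley fit (value 21) — 39 remain.
Soy: take in full, 25 ha for value 17 — 14 left.
Fill the last 14 ha with part of Wheat: 14/20 of it earns 5.6.
Total value = 181.6.

181.6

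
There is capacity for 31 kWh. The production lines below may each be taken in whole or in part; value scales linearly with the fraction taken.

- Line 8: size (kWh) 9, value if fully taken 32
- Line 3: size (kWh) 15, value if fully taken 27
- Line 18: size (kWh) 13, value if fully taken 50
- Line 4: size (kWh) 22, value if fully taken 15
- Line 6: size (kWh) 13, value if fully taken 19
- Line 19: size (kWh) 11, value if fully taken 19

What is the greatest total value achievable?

98.2

Rank by value-to-size ratio: Line 18 50/13≈3.85, Line 8 32/9≈3.56, Line 3 27/15≈1.8, Line 19 19/11≈1.73, Line 6 19/13≈1.46, Line 4 15/22≈0.682.
All 13 kWh of Line 18 fit (value 50) → 18 remain.
Take all of Line 8 (9 kWh, value 32) → 9 kWh left.
Only 9 kWh remain; take 9/15 of Line 3 for value 27×9/15 = 16.2.
Total value = 98.2.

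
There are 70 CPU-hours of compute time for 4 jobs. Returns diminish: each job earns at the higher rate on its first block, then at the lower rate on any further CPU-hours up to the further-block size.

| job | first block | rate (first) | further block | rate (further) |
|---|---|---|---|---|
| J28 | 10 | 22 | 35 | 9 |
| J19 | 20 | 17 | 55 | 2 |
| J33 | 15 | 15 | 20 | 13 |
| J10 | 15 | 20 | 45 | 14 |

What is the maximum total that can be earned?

Order all 8 blocks by rate: J28/first 22 > J10/first 20 > J19/first 17 > J33/first 15 > J10/second 14 > J33/second 13 > J28/second 9 > J19/second 2.
J28 first at 22: fill all 10 — 60 left.
J10 first at 20: fill all 15 — 45 left.
Fill J19 first block (20 at 17) — 25 left.
J33 first at 15: fill all 15 — 10 left.
J10/second: +10 of 45 at 14; pool empty.
Total = 22×10 + 20×15 + 17×20 + 15×15 + 14×10 = 1225.

1225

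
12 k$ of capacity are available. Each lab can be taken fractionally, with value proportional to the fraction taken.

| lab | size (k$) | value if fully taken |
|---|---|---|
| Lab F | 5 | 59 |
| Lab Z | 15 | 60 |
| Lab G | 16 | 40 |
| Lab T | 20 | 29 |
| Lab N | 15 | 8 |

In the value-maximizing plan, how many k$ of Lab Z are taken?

Sort by value density: Lab F 59/5≈11.8, Lab Z 60/15≈4, Lab G 40/16≈2.5, Lab T 29/20≈1.45, Lab N 8/15≈0.533.
Lab F: take in full, 5 k$ for value 59 ; 7 left.
Fill the last 7 k$ with part of Lab Z: 7/15 of it earns 28.

7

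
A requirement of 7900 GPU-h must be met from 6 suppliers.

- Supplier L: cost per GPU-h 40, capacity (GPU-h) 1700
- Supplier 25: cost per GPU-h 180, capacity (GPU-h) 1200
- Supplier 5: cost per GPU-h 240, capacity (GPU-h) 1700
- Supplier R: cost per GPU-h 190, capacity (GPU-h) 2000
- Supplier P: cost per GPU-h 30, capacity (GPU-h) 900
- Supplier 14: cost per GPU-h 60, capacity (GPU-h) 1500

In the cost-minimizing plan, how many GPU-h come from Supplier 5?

600

Use suppliers in increasing cost order.
Supplier P at 30: take all 900 GPU-h ; 7000 still needed.
Take 1700 from Supplier L at 40 ; need 5300 more.
Supplier 14 (60): use full 1500 ; 3800 GPU-h to go.
Supplier 25 at 180: take all 1200 GPU-h ; 2600 still needed.
Supplier R (190): use full 2000 ; 600 GPU-h to go.
Supplier 5 at 240: take 600 of its 1700 ; requirement met.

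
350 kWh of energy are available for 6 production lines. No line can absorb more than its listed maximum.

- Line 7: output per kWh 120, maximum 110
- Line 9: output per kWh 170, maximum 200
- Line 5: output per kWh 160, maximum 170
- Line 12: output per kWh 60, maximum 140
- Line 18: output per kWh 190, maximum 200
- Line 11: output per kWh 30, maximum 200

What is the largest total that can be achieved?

Highest output per kWh first: Line 18 190 > Line 9 170 > Line 5 160 > Line 7 120 > Line 12 60 > Line 11 30.
Give Line 18 200 to hit its cap of 200 ; 150 left.
Line 9 has room for 200 but only 150 remain, so it gets 150.
Total = 170×150 + 190×200 = 63500.

63500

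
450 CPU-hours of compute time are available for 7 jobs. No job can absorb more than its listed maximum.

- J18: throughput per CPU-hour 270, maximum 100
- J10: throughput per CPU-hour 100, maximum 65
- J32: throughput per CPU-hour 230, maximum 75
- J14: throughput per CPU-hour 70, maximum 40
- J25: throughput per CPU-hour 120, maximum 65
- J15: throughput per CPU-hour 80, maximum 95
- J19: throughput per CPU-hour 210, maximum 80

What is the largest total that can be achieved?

80550

Rank by throughput per CPU-hour: J18 270 > J32 230 > J19 210 > J25 120 > J10 100 > J15 80 > J14 70.
J18: +100 to 100 (cap) ; 350 left.
J32: +75 to 75 (cap) ; 275 left.
J19: +80 to 80 (cap) ; 195 left.
J25: +65 to 65 (cap) ; 130 left.
J10 takes 65 to reach its cap of 65 ; 65 left.
J15: +65 (room for 95) → 65. Pool exhausted.
Total = 270×100 + 100×65 + 230×75 + 120×65 + 80×65 + 210×80 = 80550.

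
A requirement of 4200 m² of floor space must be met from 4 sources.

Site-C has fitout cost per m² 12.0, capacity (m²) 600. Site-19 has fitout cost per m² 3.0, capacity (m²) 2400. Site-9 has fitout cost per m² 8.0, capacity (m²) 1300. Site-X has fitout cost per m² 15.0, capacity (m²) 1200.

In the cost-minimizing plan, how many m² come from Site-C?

Use sources in increasing cost order.
Take 2400 from Site-19 at 3.0 → need 1800 more.
Take 1300 from Site-9 at 8.0 → need 500 more.
Take 500 from Site-C at 12.0 to finish.
Site-X: unused.

500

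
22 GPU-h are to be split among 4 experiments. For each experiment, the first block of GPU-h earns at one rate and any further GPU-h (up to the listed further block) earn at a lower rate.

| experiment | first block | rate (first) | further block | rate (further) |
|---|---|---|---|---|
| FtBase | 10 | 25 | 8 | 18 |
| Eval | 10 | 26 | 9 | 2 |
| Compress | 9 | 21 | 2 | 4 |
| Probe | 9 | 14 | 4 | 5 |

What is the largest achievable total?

552

Rank every tier by rate: Eval/T1 26 > FtBase/T1 25 > Compress/T1 21 > FtBase/T2 18 > Probe/T1 14 > Probe/T2 5 > Compress/T2 4 > Eval/T2 2.
Eval/T1 (26): +10 ; 12 left.
Fill FtBase T1 block (10 at 25) ; 2 left.
Compress/T1: +2 of 9 at 21; pool empty.
Total = 26×10 + 25×10 + 21×2 = 552.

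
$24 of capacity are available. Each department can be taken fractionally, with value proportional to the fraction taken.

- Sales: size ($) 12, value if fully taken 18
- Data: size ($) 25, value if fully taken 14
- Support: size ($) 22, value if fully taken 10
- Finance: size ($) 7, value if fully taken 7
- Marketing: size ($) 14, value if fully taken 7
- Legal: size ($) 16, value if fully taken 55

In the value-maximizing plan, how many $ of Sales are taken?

8

Rank by value-to-size ratio: Legal 55/16≈3.44, Sales 18/12≈1.5, Finance 7/7≈1, Data 14/25≈0.56, Marketing 7/14≈0.5, Support 10/22≈0.455.
Take all of Legal (16 $, value 55) — 8 $ left.
Fill the last 8 $ with part of Sales: 8/12 of it earns 12.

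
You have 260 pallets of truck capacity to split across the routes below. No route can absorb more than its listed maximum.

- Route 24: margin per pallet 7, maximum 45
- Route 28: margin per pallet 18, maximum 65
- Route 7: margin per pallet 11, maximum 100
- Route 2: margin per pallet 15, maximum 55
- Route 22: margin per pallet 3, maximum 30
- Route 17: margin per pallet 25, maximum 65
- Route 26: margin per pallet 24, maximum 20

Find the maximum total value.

Highest margin per pallet first: Route 17 25 > Route 26 24 > Route 28 18 > Route 2 15 > Route 7 11 > Route 24 7 > Route 22 3.
Route 17: +65 to 65 (cap) → 195 left.
Route 26: +20 to 20 (cap) → 175 left.
Give Route 28 65 to hit its cap of 65 → 110 left.
Route 2: +55 to 55 (cap) → 55 left.
Route 7 has room for 100 but only 55 remain, so it gets 55.
Total = 18×65 + 11×55 + 15×55 + 25×65 + 24×20 = 4705.

4705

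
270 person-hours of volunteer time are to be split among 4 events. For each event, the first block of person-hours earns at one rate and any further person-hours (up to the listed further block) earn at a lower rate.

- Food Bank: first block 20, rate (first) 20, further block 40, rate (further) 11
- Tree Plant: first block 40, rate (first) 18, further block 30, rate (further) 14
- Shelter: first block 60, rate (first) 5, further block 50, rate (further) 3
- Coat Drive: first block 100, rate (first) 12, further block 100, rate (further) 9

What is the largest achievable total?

Order all 8 blocks by rate: Food Bank/first 20 > Tree Plant/first 18 > Tree Plant/second 14 > Coat Drive/first 12 > Food Bank/second 11 > Coat Drive/second 9 > Shelter/first 5 > Shelter/second 3.
Fill Food Bank first block (20 at 20) — 250 left.
Tree Plant/first (18): +40 — 210 left.
Fill Tree Plant second block (30 at 14) — 180 left.
Coat Drive/first (12): +100 — 80 left.
Food Bank/second (11): +40 — 40 left.
Coat Drive second at 9: only 40 left, fill 40.
Total = 20×20 + 18×40 + 14×30 + 12×100 + 11×40 + 9×40 = 3540.

3540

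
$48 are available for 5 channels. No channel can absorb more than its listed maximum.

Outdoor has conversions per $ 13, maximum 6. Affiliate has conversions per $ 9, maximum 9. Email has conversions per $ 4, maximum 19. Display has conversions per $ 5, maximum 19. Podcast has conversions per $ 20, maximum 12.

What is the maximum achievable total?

502

Rank by conversions per $: Podcast 20 > Outdoor 13 > Affiliate 9 > Display 5 > Email 4.
Podcast takes 12 to reach its cap of 12 — 36 left.
Outdoor: +6 to 6 (cap) — 30 left.
Affiliate takes 9 to reach its cap of 9 — 21 left.
Give Display 19 to hit its cap of 19 — 2 left.
Email has room for 19 but only 2 remain, so it gets 2.
Total = 13×6 + 9×9 + 4×2 + 5×19 + 20×12 = 502.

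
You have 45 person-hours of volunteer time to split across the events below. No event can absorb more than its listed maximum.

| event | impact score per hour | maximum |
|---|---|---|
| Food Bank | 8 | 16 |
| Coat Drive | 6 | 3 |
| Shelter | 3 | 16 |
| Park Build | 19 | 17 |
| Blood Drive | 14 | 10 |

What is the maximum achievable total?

603

Order the events by impact score per hour: Park Build 19 > Blood Drive 14 > Food Bank 8 > Coat Drive 6 > Shelter 3.
Park Build: +17 to 17 (cap) → 28 left.
Blood Drive: +10 to 10 (cap) → 18 left.
Give Food Bank 16 to hit its cap of 16 → 2 left.
Only 2 left; Coat Drive takes them to reach 2.
Total = 8×16 + 6×2 + 19×17 + 14×10 = 603.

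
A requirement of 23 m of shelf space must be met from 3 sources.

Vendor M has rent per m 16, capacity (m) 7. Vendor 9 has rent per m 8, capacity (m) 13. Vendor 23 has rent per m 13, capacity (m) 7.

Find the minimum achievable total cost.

Cheapest first:
Vendor 9 (8): use full 13 → 10 m to go.
Vendor 23 at 13: take all 7 m → 3 still needed.
Take 3 from Vendor M at 16 to finish.
Cost = 13×8 + 7×13 + 3×16 = 243.

243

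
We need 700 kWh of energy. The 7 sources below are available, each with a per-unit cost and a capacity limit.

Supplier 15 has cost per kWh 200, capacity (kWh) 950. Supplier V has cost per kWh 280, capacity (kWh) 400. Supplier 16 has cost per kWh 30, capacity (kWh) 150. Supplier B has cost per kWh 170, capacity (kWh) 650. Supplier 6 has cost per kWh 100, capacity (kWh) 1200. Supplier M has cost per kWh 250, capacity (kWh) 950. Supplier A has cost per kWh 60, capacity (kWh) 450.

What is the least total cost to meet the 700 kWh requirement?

Cheapest first:
Take 150 from Supplier 16 at 30 → need 550 more.
Take 450 from Supplier A at 60 → need 100 more.
Supplier 6 (100): take the remaining 100 → done.
Supplier B, Supplier 15, Supplier M, Supplier V: unused.
Cost = 150×30 + 450×60 + 100×100 = 41500.

41500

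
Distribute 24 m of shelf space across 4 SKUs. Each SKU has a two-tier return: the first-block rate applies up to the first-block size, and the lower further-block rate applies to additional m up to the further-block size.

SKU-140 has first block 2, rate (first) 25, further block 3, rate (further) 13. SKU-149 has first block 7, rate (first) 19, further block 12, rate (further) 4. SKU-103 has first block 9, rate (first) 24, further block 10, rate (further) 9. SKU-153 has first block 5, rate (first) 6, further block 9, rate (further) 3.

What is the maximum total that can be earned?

465

Order all 8 blocks by rate: SKU-140/T1 25 > SKU-103/T1 24 > SKU-149/T1 19 > SKU-140/T2 13 > SKU-103/T2 9 > SKU-153/T1 6 > SKU-149/T2 4 > SKU-153/T2 3.
SKU-140/T1 (25): +2 → 22 left.
SKU-103/T1 (24): +9 → 13 left.
SKU-149/T1 (19): +7 → 6 left.
SKU-140 T2 at 13: fill all 3 → 3 left.
3 remain; put them into SKU-103 T2 at 9.
Total = 25×2 + 24×9 + 19×7 + 13×3 + 9×3 = 465.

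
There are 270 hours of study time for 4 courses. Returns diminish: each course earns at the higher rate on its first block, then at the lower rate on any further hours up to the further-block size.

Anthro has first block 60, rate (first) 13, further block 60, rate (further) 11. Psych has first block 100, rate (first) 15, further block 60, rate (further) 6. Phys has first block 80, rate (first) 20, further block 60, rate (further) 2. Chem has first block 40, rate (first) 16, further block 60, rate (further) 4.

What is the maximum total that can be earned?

4390

Rank every tier by rate: Phys/tier1 20 > Chem/tier1 16 > Psych/tier1 15 > Anthro/tier1 13 > Anthro/tier2 11 > Psych/tier2 6 > Chem/tier2 4 > Phys/tier2 2.
Fill Phys tier1 block (80 at 20) — 190 left.
Fill Chem tier1 block (40 at 16) — 150 left.
Psych/tier1 (15): +100 — 50 left.
Anthro tier1 at 13: only 50 left, fill 50.
Total = 20×80 + 16×40 + 15×100 + 13×50 = 4390.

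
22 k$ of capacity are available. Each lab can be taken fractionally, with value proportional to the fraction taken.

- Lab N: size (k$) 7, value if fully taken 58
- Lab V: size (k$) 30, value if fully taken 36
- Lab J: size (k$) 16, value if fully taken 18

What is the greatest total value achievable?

76

Sort by value density: Lab N 58/7≈8.29, Lab V 36/30≈1.2, Lab J 18/16≈1.12.
Lab N: take in full, 7 k$ for value 58 ; 15 left.
15 k$ left: a 15/30 share of Lab V gives 36×15/30 = 18.
Total value = 76.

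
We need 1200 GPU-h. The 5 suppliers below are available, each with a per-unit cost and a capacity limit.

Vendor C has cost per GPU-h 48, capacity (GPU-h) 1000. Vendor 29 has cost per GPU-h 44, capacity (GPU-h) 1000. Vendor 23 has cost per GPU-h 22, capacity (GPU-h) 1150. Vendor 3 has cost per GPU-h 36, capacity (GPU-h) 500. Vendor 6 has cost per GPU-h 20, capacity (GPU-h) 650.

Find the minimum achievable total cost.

Fill from the cheapest supplier first.
Vendor 6 at 20: take all 650 GPU-h → 550 still needed.
Take 550 from Vendor 23 at 22 to finish.
Vendor 3, Vendor 29, Vendor C: unused.
Cost = 650×20 + 550×22 = 25100.

25100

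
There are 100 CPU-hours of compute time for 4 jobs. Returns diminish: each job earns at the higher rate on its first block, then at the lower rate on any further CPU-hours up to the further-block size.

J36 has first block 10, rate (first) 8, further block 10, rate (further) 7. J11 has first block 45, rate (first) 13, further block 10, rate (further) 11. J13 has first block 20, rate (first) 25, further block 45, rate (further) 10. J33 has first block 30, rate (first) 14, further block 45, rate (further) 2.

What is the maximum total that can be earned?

1560

Treat each block as its own option and order by rate: J13/tier1 25 > J33/tier1 14 > J11/tier1 13 > J11/tier2 11 > J13/tier2 10 > J36/tier1 8 > J36/tier2 7 > J33/tier2 2.
J13 tier1 at 25: fill all 20 → 80 left.
Fill J33 tier1 block (30 at 14) → 50 left.
Fill J11 tier1 block (45 at 13) → 5 left.
J11/tier2: +5 of 10 at 11; pool empty.
Total = 25×20 + 14×30 + 13×45 + 11×5 = 1560.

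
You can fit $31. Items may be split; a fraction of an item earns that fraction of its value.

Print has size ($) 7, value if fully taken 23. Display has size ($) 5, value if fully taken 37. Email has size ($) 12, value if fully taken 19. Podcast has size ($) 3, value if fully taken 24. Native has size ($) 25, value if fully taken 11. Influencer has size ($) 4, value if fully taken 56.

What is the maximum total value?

Sort by value density: Influencer 56/4≈14, Podcast 24/3≈8, Display 37/5≈7.4, Print 23/7≈3.29, Email 19/12≈1.58, Native 11/25≈0.44.
Take all of Influencer (4 $, value 56) — 27 $ left.
All 3 $ of Podcast fit (value 24) — 24 remain.
Display: take in full, 5 $ for value 37 — 19 left.
All 7 $ of Print fit (value 23) — 12 remain.
Take all of Email (12 $, value 19) — 0 $ left.
Total value = 159.

159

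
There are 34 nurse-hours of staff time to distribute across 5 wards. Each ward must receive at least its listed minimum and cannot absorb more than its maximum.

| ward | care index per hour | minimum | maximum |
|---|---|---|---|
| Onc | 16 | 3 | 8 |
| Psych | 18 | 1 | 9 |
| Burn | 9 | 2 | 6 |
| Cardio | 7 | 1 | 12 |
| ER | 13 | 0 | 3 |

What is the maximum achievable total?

439

Meeting every minimum uses 3+1+2+1+0 = 7 nurse-hours, leaving 27.
Rank by care index per hour: Psych 18 > Onc 16 > ER 13 > Burn 9 > Cardio 7.
Psych takes 8 more to reach its cap of 9 — 19 left.
Give Onc 5 more to hit its cap of 8 — 14 left.
ER: +3 to 3 (cap) — 11 left.
Give Burn 4 more to hit its cap of 6 — 7 left.
Only 7 left; Cardio takes them to reach 8.
Total = 16×8 + 18×9 + 9×6 + 7×8 + 13×3 = 439.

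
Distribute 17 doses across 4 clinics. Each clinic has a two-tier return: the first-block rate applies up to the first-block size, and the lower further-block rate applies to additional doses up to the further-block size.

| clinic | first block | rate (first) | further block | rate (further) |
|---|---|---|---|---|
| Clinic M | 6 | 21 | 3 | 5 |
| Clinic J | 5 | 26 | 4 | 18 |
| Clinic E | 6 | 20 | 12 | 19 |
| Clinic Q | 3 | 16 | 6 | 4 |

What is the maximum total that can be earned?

376

Treat each block as its own option and order by rate: Clinic J/T1 26 > Clinic M/T1 21 > Clinic E/T1 20 > Clinic E/T2 19 > Clinic J/T2 18 > Clinic Q/T1 16 > Clinic M/T2 5 > Clinic Q/T2 4.
Clinic J/T1 (26): +5 → 12 left.
Fill Clinic M T1 block (6 at 21) → 6 left.
Clinic E/T1 (20): +6 → 0 left.
Total = 26×5 + 21×6 + 20×6 = 376.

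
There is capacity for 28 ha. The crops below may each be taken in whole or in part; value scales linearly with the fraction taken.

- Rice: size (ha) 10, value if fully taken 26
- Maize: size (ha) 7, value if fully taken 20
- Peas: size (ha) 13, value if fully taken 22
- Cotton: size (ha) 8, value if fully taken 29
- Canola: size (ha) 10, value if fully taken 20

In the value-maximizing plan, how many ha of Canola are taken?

Best value per unit of size first: Cotton 29/8≈3.62, Maize 20/7≈2.86, Rice 26/10≈2.6, Canola 20/10≈2, Peas 22/13≈1.69.
Cotton: take in full, 8 ha for value 29 → 20 left.
All 7 ha of Maize fit (value 20) → 13 remain.
Take all of Rice (10 ha, value 26) → 3 ha left.
Fill the last 3 ha with part of Canola: 3/10 of it earns 6.

3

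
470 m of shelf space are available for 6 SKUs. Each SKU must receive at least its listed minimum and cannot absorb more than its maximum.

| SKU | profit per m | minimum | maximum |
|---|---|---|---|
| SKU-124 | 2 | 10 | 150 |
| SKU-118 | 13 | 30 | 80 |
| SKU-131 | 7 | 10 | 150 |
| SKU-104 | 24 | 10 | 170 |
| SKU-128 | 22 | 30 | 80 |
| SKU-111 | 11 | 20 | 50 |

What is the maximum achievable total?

8010

Meeting every minimum uses 10+30+10+10+30+20 = 110 m, leaving 360.
Order the SKUs by profit per m: SKU-104 24 > SKU-128 22 > SKU-118 13 > SKU-111 11 > SKU-131 7 > SKU-124 2.
Give SKU-104 160 more to hit its cap of 170 ; 200 left.
SKU-128 takes 50 more to reach its cap of 80 ; 150 left.
SKU-118: +50 to 80 (cap) ; 100 left.
SKU-111 takes 30 more to reach its cap of 50 ; 70 left.
SKU-131: +70 (room for 140) → 80. Pool exhausted.
Total = 2×10 + 13×80 + 7×80 + 24×170 + 22×80 + 11×50 = 8010.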